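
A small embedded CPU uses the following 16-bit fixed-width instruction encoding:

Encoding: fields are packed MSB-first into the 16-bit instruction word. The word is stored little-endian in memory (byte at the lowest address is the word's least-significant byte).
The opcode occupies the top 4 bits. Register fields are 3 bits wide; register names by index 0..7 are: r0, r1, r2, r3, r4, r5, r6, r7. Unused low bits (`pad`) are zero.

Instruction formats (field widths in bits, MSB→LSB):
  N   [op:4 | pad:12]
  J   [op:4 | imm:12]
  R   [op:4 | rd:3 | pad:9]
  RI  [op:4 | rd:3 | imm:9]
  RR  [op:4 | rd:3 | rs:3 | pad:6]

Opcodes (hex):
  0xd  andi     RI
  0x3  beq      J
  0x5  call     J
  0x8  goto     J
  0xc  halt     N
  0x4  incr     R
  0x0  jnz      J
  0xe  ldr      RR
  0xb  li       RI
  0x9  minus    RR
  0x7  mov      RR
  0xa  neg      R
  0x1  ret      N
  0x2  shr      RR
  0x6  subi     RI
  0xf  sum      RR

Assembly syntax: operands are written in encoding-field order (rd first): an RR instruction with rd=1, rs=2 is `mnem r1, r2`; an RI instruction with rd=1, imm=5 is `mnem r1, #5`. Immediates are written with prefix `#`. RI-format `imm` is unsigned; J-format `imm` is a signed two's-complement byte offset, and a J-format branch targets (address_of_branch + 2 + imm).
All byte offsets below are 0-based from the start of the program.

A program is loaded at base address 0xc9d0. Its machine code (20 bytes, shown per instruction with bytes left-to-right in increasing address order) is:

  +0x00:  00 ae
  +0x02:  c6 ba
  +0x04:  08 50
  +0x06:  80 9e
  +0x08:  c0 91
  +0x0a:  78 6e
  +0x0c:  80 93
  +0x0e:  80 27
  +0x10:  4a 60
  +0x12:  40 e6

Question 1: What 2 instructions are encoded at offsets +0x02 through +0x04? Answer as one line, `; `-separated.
@+02  little-endian(c6 ba) = 0xbac6
  top 4b → 0xb → li [RI]
  [11:9] rd=5 = r5
  [8:0] imm=198 = #198
@+04  little-endian(08 50) = 0x5008
  top 4b → 0x5 → call [J]
  [11:0] imm=8 = #8

li r5, #198; call #8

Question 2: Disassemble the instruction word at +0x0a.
subi r7, #120

[0a] 78 6e → 0x6e78
  op=0x6e78>>12=0x6 ⇒ subi (RI)
  rd@[11:9]=0x7 ⇒ r7
  imm@[8:0]=0x78 ⇒ #120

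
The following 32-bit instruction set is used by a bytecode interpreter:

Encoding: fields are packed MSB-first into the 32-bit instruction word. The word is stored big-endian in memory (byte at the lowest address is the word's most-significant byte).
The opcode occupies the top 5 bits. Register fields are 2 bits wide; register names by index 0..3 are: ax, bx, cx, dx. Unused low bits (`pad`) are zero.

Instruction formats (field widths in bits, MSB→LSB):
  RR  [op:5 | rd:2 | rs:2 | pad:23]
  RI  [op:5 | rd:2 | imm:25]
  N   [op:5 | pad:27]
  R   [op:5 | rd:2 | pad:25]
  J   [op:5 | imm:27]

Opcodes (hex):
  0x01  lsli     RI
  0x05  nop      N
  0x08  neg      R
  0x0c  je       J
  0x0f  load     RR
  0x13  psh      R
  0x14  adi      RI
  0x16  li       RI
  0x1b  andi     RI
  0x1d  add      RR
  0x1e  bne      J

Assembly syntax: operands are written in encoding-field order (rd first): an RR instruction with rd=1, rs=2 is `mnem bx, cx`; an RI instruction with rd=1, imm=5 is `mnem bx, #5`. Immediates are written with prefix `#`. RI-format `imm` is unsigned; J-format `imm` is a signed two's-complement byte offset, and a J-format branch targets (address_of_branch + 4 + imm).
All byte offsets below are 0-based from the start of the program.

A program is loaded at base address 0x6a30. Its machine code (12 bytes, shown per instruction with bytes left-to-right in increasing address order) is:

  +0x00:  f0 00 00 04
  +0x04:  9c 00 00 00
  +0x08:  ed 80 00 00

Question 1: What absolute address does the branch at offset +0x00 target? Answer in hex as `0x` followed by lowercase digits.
[00] f0 00 00 04 → 0xf0000004
  top 5b → 0x1e → bne [J]
  imm@[26:0]=0x4 ⇒ #4
  target = base 0x6a30 + off 0x00 + 4 + imm 4 = 0x6a38

0x6a38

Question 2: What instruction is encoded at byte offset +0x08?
add cx, dx

off 0x08: read ed 80 00 00 as big → 0xed800000
  op=0xed800000>>27=0x1d ⇒ add (RR)
  rd@[26:25]=0x2 ⇒ cx
  rs@[24:23]=0x3 ⇒ dx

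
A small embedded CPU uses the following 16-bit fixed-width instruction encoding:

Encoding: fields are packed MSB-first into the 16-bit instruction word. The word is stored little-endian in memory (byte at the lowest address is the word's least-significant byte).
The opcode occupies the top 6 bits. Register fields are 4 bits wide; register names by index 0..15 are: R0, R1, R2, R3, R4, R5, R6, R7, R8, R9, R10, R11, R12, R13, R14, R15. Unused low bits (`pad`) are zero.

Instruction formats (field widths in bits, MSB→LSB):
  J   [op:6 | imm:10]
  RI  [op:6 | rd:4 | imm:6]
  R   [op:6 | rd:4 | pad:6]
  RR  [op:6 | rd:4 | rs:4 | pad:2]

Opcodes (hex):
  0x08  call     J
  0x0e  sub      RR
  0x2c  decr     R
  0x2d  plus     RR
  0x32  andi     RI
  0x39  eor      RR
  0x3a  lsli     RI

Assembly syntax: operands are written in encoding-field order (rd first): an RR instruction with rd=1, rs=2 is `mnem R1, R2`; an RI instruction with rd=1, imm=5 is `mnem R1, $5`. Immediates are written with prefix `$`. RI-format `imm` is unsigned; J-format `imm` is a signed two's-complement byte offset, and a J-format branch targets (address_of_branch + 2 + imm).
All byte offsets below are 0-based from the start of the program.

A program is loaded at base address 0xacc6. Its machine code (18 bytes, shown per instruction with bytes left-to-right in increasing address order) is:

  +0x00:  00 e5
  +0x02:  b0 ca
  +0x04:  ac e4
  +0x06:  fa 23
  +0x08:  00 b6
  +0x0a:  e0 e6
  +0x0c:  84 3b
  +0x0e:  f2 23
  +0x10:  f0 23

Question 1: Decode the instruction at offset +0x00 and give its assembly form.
[00] 00 e5 → 0xe500
  top 6b → 0x39 → eor [RR]
  rd: (w>>6)&0xf=0x4 → R4
  rs: (w>>2)&0xf=0x0 → R0

eor R4, R0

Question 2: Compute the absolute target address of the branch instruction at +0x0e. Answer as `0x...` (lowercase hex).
0xacc8

@+0e  little-endian(f2 23) = 0x23f2
  op=0x23f2>>10=0x8 ⇒ call (J)
  [9:0] imm=1010 (s10→-14) = $-14
  target = base 0xacc6 + off 0x0e + 2 + imm -14 = 0xacc8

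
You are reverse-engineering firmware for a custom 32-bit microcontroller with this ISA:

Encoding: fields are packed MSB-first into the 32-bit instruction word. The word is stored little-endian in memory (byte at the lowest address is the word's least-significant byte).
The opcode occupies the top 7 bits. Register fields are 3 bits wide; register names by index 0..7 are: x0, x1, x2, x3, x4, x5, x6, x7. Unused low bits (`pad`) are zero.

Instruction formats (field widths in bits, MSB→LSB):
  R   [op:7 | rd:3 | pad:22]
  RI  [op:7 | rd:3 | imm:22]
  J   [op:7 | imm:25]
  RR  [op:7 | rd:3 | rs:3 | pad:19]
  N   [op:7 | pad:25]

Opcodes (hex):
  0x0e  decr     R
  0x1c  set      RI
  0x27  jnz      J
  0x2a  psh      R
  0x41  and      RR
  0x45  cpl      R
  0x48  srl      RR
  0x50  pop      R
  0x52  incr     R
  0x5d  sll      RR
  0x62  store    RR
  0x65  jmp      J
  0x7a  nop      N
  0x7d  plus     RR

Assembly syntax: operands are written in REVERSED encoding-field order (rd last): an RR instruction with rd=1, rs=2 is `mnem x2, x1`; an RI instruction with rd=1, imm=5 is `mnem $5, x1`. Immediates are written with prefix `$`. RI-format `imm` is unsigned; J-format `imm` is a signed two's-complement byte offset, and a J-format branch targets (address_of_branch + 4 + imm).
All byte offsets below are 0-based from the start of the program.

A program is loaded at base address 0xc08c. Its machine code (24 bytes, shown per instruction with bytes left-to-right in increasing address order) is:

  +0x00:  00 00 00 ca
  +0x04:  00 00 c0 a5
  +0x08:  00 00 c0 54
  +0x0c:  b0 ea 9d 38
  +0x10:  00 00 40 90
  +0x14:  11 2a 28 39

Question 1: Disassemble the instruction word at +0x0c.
set $1960624, x2

[0c] b0 ea 9d 38 → 0x389deab0
  op=0x389deab0>>25=0x1c ⇒ set (RI)
  rd: (w>>22)&0x7=0x2 → x2
  imm: (w>>0)&0x3fffff=0x1deab0 → $1960624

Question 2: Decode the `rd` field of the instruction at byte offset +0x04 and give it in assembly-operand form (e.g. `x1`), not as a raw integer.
x7

off 0x04: read 00 00 c0 a5 as little → 0xa5c00000
  top 7b → 0x52 → incr [R]
  rd@[24:22]=0x7 ⇒ x7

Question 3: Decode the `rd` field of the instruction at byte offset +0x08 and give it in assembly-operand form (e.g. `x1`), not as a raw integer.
off 0x08: read 00 00 c0 54 as little → 0x54c00000
  op=0x54c00000>>25=0x2a ⇒ psh (R)
  rd@[24:22]=0x3 ⇒ x3

x3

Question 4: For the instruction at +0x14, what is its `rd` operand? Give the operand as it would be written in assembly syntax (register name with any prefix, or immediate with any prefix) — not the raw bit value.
@+14  little-endian(11 2a 28 39) = 0x39282a11
  opcode bits[31:25]=0x1c: set/RI
  [24:22] rd=4 = x4
  [21:0] imm=2632209 = $2632209

x4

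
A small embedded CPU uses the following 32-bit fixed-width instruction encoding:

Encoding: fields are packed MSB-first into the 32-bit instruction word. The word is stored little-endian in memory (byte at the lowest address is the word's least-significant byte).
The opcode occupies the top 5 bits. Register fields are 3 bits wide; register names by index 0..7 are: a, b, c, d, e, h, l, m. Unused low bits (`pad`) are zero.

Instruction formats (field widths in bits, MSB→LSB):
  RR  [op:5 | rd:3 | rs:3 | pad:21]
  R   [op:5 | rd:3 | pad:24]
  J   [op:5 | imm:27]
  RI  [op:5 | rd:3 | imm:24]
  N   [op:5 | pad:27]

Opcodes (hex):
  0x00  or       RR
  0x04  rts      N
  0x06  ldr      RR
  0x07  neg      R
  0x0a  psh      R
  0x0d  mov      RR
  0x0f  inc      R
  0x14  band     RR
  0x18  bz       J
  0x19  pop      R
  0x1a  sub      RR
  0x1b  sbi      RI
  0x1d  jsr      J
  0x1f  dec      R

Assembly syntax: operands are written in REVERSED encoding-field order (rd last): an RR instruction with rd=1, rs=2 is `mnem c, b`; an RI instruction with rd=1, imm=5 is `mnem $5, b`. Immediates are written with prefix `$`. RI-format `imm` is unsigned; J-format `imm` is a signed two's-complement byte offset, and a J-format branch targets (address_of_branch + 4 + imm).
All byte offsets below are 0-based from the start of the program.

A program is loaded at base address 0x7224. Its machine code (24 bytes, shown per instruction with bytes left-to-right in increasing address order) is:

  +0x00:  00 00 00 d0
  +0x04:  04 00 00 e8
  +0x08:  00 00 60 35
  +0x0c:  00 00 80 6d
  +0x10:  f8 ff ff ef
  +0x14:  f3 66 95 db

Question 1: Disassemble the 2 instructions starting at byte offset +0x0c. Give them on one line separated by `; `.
mov e, h; jsr $-8

[0c] 00 00 80 6d → 0x6d800000
  op=0x6d800000>>27=0xd ⇒ mov (RR)
  rd@[26:24]=0x5 ⇒ h
  rs@[23:21]=0x4 ⇒ e
[10] f8 ff ff ef → 0xeffffff8
  op=0xeffffff8>>27=0x1d ⇒ jsr (J)
  imm@[26:0]=0x7fffff8 (s27→-8) ⇒ $-8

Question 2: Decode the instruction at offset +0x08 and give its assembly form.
ldr d, h

off 0x08: read 00 00 60 35 as little → 0x35600000
  op=0x35600000>>27=0x6 ⇒ ldr (RR)
  rd@[26:24]=0x5 ⇒ h
  rs@[23:21]=0x3 ⇒ d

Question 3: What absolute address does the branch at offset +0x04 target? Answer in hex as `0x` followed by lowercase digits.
0x7230

+0x04: 04 00 00 e8 ⇒ word 0xe8000004 (little)
  opcode bits[31:27]=0x1d: jsr/J
  imm: (w>>0)&0x7ffffff=0x4 → $4
  target = base 0x7224 + off 0x04 + 4 + imm 4 = 0x7230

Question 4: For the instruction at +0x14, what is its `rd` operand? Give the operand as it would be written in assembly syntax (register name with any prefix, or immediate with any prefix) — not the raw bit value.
d

[14] f3 66 95 db → 0xdb9566f3
  opcode bits[31:27]=0x1b: sbi/RI
  rd: (w>>24)&0x7=0x3 → d
  imm: (w>>0)&0xffffff=0x9566f3 → $9791219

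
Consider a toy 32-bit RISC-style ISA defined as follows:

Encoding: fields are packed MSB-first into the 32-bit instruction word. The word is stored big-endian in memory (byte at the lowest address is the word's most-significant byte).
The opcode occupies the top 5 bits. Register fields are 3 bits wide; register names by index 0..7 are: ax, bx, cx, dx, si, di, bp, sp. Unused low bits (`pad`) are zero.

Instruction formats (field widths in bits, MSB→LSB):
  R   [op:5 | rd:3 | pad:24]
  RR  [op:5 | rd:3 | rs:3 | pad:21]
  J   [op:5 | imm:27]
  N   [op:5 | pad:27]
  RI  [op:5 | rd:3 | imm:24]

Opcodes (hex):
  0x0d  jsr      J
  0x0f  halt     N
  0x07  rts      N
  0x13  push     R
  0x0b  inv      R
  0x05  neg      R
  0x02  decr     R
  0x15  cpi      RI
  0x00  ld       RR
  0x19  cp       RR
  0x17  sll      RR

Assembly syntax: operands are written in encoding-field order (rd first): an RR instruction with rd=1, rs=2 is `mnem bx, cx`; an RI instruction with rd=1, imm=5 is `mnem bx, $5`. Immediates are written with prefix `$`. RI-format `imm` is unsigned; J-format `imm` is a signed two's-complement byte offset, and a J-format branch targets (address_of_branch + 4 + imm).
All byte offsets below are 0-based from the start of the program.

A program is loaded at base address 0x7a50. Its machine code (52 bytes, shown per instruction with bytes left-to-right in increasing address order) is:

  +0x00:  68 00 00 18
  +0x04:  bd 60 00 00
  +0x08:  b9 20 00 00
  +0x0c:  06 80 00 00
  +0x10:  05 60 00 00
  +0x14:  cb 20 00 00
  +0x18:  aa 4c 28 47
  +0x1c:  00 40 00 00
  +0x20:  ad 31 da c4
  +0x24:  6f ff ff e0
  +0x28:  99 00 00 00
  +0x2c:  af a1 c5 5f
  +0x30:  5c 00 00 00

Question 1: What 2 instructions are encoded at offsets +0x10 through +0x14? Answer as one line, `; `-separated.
ld di, dx; cp dx, bx

off 0x10: read 05 60 00 00 as big → 0x05600000
  top 5b → 0x0 → ld [RR]
  rd@[26:24]=0x5 ⇒ di
  rs@[23:21]=0x3 ⇒ dx
off 0x14: read cb 20 00 00 as big → 0xcb200000
  top 5b → 0x19 → cp [RR]
  rd@[26:24]=0x3 ⇒ dx
  rs@[23:21]=0x1 ⇒ bx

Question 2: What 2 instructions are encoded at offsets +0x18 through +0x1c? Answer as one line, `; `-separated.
cpi cx, $4991047; ld ax, cx

@+18  big-endian(aa 4c 28 47) = 0xaa4c2847
  top 5b → 0x15 → cpi [RI]
  rd: (w>>24)&0x7=0x2 → cx
  imm: (w>>0)&0xffffff=0x4c2847 → $4991047
@+1c  big-endian(00 40 00 00) = 0x00400000
  top 5b → 0x0 → ld [RR]
  rd: (w>>24)&0x7=0x0 → ax
  rs: (w>>21)&0x7=0x2 → cx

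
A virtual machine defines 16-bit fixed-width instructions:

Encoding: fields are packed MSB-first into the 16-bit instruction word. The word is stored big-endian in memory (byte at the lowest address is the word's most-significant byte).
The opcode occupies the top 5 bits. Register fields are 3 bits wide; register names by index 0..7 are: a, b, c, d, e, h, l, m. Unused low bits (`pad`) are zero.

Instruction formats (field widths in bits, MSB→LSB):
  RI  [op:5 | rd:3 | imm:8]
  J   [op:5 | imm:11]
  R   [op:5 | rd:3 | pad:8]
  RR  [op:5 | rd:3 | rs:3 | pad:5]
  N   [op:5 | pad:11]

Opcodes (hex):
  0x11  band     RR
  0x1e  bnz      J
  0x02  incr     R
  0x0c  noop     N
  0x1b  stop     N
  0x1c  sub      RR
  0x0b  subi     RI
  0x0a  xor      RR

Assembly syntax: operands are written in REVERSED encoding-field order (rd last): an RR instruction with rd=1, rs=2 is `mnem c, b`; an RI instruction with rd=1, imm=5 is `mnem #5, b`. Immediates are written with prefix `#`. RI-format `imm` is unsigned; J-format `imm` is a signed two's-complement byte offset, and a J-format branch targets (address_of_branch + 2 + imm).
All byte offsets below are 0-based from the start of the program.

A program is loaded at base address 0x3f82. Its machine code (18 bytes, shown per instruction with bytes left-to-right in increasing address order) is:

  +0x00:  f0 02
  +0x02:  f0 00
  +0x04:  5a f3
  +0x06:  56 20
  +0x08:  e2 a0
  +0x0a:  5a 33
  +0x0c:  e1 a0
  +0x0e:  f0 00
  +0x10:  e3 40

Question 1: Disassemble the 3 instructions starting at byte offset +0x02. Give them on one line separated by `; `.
[02] f0 00 → 0xf000
  top 5b → 0x1e → bnz [J]
  [10:0] imm=0 = #0
[04] 5a f3 → 0x5af3
  top 5b → 0xb → subi [RI]
  [10:8] rd=2 = c
  [7:0] imm=243 = #243
[06] 56 20 → 0x5620
  top 5b → 0xa → xor [RR]
  [10:8] rd=6 = l
  [7:5] rs=1 = b

bnz #0; subi #243, c; xor b, l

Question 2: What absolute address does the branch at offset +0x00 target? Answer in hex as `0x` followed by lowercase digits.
@+00  big-endian(f0 02) = 0xf002
  op=0xf002>>11=0x1e ⇒ bnz (J)
  imm: (w>>0)&0x7ff=0x2 → #2
  target = base 0x3f82 + off 0x00 + 2 + imm 2 = 0x3f86

0x3f86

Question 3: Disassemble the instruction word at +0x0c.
sub h, b

@+0c  big-endian(e1 a0) = 0xe1a0
  opcode bits[15:11]=0x1c: sub/RR
  rd: (w>>8)&0x7=0x1 → b
  rs: (w>>5)&0x7=0x5 → h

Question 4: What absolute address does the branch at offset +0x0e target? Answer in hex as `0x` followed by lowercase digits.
[0e] f0 00 → 0xf000
  top 5b → 0x1e → bnz [J]
  imm: (w>>0)&0x7ff=0x0 → #0
  target = base 0x3f82 + off 0x0e + 2 + imm 0 = 0x3f92

0x3f92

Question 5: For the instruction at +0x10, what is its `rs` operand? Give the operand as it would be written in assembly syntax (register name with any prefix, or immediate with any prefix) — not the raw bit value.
+0x10: e3 40 ⇒ word 0xe340 (big)
  opcode bits[15:11]=0x1c: sub/RR
  [10:8] rd=3 = d
  [7:5] rs=2 = c

c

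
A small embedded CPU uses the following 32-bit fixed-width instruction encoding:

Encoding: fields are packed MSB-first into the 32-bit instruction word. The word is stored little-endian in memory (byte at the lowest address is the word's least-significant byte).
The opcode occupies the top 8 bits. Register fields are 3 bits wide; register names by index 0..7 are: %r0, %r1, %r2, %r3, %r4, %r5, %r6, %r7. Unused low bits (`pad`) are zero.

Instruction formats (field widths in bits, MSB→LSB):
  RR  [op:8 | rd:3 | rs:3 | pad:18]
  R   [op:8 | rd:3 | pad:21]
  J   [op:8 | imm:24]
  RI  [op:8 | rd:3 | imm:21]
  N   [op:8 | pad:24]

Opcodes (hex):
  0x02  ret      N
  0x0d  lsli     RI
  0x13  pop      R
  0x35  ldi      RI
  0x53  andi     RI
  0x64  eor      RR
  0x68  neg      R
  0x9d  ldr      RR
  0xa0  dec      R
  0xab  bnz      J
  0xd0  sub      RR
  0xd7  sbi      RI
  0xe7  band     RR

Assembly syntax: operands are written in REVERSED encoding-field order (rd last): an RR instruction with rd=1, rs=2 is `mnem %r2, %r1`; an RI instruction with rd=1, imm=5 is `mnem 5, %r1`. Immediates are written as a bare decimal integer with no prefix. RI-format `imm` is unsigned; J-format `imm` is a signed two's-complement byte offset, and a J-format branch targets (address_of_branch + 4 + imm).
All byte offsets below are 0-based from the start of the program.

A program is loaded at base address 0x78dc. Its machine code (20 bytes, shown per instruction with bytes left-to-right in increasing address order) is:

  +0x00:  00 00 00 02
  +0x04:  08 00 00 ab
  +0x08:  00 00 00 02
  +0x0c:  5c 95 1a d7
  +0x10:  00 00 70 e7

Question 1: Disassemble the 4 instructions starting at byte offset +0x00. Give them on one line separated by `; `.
ret; bnz 8; ret; sbi 1742172, %r0

[00] 00 00 00 02 → 0x02000000
  op=0x02000000>>24=0x2 ⇒ ret (N)
[04] 08 00 00 ab → 0xab000008
  op=0xab000008>>24=0xab ⇒ bnz (J)
  imm: (w>>0)&0xffffff=0x8 → 8
[08] 00 00 00 02 → 0x02000000
  op=0x02000000>>24=0x2 ⇒ ret (N)
[0c] 5c 95 1a d7 → 0xd71a955c
  op=0xd71a955c>>24=0xd7 ⇒ sbi (RI)
  rd: (w>>21)&0x7=0x0 → %r0
  imm: (w>>0)&0x1fffff=0x1a955c → 1742172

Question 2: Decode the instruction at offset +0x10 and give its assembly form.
@+10  little-endian(00 00 70 e7) = 0xe7700000
  opcode bits[31:24]=0xe7: band/RR
  [23:21] rd=3 = %r3
  [20:18] rs=4 = %r4

band %r4, %r3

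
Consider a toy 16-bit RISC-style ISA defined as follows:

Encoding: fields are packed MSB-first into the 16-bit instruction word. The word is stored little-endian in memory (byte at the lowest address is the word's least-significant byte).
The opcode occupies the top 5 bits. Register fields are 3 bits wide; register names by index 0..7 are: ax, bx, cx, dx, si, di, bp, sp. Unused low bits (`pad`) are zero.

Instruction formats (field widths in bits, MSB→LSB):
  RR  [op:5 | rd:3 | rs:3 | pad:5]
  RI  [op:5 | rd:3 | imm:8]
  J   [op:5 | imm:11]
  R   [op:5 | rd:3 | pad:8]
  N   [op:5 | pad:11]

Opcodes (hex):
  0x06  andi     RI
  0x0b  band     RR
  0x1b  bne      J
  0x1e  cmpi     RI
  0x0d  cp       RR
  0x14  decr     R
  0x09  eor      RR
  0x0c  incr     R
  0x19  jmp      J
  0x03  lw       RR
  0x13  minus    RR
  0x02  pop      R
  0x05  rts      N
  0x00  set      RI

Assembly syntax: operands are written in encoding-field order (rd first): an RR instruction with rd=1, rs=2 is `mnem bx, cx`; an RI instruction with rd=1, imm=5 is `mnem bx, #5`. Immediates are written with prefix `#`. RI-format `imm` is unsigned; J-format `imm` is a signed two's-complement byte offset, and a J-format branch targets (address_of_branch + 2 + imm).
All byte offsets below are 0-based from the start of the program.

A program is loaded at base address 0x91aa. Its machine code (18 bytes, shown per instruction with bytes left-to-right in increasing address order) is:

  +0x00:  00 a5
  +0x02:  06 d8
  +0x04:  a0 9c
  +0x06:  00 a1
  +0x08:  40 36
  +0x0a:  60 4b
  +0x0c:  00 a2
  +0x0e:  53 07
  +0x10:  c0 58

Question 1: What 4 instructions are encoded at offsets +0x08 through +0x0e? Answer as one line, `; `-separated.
andi bp, #64; eor dx, dx; decr cx; set sp, #83

[08] 40 36 → 0x3640
  top 5b → 0x6 → andi [RI]
  rd: (w>>8)&0x7=0x6 → bp
  imm: (w>>0)&0xff=0x40 → #64
[0a] 60 4b → 0x4b60
  top 5b → 0x9 → eor [RR]
  rd: (w>>8)&0x7=0x3 → dx
  rs: (w>>5)&0x7=0x3 → dx
[0c] 00 a2 → 0xa200
  top 5b → 0x14 → decr [R]
  rd: (w>>8)&0x7=0x2 → cx
[0e] 53 07 → 0x0753
  top 5b → 0x0 → set [RI]
  rd: (w>>8)&0x7=0x7 → sp
  imm: (w>>0)&0xff=0x53 → #83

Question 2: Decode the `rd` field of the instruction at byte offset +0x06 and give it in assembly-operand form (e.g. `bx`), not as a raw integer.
off 0x06: read 00 a1 as little → 0xa100
  op=0xa100>>11=0x14 ⇒ decr (R)
  rd: (w>>8)&0x7=0x1 → bx

bx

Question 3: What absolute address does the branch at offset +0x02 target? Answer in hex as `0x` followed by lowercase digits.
0x91b4

+0x02: 06 d8 ⇒ word 0xd806 (little)
  opcode bits[15:11]=0x1b: bne/J
  imm: (w>>0)&0x7ff=0x6 → #6
  target = base 0x91aa + off 0x02 + 2 + imm 6 = 0x91b4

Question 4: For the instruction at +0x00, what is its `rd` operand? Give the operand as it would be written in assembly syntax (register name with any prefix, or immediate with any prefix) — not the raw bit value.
di

off 0x00: read 00 a5 as little → 0xa500
  op=0xa500>>11=0x14 ⇒ decr (R)
  rd: (w>>8)&0x7=0x5 → di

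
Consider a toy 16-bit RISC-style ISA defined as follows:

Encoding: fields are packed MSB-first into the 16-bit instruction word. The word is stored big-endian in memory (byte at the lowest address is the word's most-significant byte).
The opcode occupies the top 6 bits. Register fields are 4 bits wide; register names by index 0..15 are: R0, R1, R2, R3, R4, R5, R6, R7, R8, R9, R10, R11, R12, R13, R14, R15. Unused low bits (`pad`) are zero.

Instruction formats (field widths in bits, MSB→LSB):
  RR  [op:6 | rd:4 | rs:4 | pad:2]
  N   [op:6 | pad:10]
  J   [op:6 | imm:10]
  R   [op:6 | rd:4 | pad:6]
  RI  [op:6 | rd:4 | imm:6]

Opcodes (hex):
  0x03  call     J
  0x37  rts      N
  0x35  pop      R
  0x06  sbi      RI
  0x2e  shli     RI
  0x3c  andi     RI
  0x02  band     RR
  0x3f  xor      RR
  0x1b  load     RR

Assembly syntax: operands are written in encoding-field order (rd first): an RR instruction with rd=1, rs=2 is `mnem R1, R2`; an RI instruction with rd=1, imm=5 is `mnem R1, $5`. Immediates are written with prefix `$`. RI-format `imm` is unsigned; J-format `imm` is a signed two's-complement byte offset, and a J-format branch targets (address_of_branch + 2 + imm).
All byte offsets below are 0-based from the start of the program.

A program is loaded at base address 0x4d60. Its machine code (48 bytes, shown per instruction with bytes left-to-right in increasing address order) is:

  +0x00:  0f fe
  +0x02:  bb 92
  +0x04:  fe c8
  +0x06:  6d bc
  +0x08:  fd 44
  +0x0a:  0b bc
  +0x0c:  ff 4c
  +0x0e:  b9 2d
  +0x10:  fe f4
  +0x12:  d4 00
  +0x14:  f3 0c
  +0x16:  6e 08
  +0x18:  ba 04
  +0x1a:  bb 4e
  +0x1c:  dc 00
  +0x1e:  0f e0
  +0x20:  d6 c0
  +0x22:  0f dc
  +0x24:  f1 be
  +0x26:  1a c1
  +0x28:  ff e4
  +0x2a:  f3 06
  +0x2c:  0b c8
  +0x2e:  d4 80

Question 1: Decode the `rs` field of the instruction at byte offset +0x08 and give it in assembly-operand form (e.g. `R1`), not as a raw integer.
[08] fd 44 → 0xfd44
  top 6b → 0x3f → xor [RR]
  rd: (w>>6)&0xf=0x5 → R5
  rs: (w>>2)&0xf=0x1 → R1

R1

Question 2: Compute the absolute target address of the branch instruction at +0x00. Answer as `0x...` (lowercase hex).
0x4d60

off 0x00: read 0f fe as big → 0x0ffe
  top 6b → 0x3 → call [J]
  [9:0] imm=1022 (s10→-2) = $-2
  target = base 0x4d60 + off 0x00 + 2 + imm -2 = 0x4d60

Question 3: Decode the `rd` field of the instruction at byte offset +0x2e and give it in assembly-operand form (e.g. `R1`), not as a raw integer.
R2

+0x2e: d4 80 ⇒ word 0xd480 (big)
  op=0xd480>>10=0x35 ⇒ pop (R)
  rd@[9:6]=0x2 ⇒ R2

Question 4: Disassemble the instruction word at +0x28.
[28] ff e4 → 0xffe4
  opcode bits[15:10]=0x3f: xor/RR
  rd: (w>>6)&0xf=0xf → R15
  rs: (w>>2)&0xf=0x9 → R9

xor R15, R9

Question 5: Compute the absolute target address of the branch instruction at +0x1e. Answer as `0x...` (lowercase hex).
0x4d60

+0x1e: 0f e0 ⇒ word 0x0fe0 (big)
  opcode bits[15:10]=0x3: call/J
  imm@[9:0]=0x3e0 (s10→-32) ⇒ $-32
  target = base 0x4d60 + off 0x1e + 2 + imm -32 = 0x4d60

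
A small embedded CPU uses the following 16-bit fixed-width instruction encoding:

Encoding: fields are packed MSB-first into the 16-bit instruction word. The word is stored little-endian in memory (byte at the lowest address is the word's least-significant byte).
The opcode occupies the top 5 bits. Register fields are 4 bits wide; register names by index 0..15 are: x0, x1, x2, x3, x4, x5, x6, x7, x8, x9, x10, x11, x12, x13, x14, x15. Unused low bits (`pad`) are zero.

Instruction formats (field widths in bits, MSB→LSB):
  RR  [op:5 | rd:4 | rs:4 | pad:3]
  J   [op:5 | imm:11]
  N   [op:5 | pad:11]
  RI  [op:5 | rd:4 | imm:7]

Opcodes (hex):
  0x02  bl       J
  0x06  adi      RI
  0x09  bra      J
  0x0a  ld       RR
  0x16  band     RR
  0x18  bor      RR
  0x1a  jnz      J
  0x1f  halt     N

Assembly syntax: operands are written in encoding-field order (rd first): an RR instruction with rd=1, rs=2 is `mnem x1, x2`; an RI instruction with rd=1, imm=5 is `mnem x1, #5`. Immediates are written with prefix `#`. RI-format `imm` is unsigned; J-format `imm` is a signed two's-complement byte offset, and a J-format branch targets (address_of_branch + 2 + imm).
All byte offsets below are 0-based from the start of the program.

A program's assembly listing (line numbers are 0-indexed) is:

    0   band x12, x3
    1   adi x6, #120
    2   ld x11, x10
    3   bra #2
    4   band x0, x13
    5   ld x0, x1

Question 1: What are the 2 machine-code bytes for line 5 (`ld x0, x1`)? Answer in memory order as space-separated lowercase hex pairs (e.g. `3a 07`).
L5: ld op=0xa:5|rd=0:4|rs=1:4|pad=0:3 ⇒ 0x5008 ⇒ little 08 50

08 50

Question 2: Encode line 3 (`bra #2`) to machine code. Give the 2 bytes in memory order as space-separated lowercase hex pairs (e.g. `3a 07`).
02 48

L3: bra op=0x9:5|imm=2:11 ⇒ 0x4802 ⇒ little 02 48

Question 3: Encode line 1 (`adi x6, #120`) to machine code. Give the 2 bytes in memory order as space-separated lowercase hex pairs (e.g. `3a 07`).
78 33

1. adi fields op=0x6:5|rd=6:4|imm=120:7 → word 3378h → 78 33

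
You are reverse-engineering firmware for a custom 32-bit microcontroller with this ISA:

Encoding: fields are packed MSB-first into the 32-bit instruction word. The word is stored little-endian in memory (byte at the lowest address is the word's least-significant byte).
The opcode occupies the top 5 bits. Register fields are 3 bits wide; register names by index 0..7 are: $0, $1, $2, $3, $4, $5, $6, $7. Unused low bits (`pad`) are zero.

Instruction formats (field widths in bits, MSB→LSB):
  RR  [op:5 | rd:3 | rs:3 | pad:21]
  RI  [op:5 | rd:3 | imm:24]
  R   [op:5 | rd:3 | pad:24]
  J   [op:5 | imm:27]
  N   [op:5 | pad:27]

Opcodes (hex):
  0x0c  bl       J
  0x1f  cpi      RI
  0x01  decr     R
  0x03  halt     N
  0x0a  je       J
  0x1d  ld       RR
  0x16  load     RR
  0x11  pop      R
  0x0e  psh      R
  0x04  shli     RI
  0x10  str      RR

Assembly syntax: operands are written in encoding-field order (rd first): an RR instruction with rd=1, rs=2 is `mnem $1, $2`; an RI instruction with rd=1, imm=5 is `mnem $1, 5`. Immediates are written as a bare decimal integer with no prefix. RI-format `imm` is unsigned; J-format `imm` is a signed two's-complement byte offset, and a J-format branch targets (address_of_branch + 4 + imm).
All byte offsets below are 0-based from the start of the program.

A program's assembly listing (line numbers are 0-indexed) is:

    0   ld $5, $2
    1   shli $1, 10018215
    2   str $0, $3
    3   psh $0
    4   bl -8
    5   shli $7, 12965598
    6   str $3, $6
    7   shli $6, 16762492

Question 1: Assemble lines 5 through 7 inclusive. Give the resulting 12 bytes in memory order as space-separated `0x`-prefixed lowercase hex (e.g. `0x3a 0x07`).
0xde 0xd6 0xc5 0x27 0x00 0x00 0xc0 0x83 0x7c 0xc6 0xff 0x26

L5: shli op=0x4:5|rd=7:3|imm=12965598:24 ⇒ 0x27c5d6de ⇒ little de d6 c5 27
L6: str op=0x10:5|rd=3:3|rs=6:3|pad=0:21 ⇒ 0x83c00000 ⇒ little 00 00 c0 83
L7: shli op=0x4:5|rd=6:3|imm=16762492:24 ⇒ 0x26ffc67c ⇒ little 7c c6 ff 26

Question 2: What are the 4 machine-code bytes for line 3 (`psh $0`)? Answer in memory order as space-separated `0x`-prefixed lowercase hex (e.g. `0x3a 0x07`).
0x00 0x00 0x00 0x70

L3: psh op=0xe:5|rd=0:3|pad=0:24 ⇒ 0x70000000 ⇒ little 00 00 00 70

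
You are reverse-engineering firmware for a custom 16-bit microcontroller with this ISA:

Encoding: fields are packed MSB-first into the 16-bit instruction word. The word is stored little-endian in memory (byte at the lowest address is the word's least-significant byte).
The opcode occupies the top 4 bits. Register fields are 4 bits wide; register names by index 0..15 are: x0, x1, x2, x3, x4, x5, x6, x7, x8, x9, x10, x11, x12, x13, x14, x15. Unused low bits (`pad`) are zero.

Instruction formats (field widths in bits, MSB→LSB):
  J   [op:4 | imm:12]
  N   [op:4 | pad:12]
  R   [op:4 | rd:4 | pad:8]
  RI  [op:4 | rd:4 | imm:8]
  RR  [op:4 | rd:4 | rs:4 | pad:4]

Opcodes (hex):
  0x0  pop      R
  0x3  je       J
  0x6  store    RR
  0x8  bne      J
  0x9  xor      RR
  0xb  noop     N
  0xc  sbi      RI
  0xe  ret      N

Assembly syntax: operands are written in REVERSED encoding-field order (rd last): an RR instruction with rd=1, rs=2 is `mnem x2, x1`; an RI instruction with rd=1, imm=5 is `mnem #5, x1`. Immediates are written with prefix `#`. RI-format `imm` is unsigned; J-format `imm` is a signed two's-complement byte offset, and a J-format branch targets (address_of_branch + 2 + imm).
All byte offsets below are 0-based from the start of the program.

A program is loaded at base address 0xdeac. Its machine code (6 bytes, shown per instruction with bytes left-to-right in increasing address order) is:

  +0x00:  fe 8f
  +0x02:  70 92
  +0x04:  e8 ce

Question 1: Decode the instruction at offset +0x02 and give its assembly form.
+0x02: 70 92 ⇒ word 0x9270 (little)
  opcode bits[15:12]=0x9: xor/RR
  rd@[11:8]=0x2 ⇒ x2
  rs@[7:4]=0x7 ⇒ x7

xor x7, x2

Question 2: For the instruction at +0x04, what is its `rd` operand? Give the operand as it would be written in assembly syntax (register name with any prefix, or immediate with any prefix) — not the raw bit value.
+0x04: e8 ce ⇒ word 0xcee8 (little)
  op=0xcee8>>12=0xc ⇒ sbi (RI)
  [11:8] rd=14 = x14
  [7:0] imm=232 = #232

x14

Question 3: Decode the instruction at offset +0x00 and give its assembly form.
[00] fe 8f → 0x8ffe
  top 4b → 0x8 → bne [J]
  [11:0] imm=4094 (s12→-2) = #-2

bne #-2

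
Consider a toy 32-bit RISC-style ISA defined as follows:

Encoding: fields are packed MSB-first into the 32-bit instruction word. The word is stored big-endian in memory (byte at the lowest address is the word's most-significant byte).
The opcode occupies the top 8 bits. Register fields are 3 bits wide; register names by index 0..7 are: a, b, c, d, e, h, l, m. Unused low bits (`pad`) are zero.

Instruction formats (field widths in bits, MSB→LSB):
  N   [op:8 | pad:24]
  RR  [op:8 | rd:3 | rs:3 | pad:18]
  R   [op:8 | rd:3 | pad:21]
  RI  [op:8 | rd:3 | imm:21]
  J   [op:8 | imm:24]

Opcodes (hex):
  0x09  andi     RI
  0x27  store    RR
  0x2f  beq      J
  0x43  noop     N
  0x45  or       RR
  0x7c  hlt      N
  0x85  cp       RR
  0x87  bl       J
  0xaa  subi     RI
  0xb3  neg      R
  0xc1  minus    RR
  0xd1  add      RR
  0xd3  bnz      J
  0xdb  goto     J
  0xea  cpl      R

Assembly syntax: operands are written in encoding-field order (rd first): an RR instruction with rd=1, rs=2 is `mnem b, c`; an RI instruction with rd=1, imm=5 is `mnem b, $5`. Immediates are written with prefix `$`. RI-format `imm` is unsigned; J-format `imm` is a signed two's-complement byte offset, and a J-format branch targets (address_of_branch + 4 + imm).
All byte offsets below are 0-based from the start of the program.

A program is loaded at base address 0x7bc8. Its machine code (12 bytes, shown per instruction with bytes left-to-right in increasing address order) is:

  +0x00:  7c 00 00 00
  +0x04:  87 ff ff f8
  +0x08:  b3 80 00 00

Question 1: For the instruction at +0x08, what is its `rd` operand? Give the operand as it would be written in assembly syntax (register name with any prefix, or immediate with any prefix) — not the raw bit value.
+0x08: b3 80 00 00 ⇒ word 0xb3800000 (big)
  opcode bits[31:24]=0xb3: neg/R
  rd: (w>>21)&0x7=0x4 → e

e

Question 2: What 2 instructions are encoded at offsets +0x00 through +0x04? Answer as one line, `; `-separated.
hlt; bl $-8

[00] 7c 00 00 00 → 0x7c000000
  top 8b → 0x7c → hlt [N]
[04] 87 ff ff f8 → 0x87fffff8
  top 8b → 0x87 → bl [J]
  [23:0] imm=16777208 (s24→-8) = $-8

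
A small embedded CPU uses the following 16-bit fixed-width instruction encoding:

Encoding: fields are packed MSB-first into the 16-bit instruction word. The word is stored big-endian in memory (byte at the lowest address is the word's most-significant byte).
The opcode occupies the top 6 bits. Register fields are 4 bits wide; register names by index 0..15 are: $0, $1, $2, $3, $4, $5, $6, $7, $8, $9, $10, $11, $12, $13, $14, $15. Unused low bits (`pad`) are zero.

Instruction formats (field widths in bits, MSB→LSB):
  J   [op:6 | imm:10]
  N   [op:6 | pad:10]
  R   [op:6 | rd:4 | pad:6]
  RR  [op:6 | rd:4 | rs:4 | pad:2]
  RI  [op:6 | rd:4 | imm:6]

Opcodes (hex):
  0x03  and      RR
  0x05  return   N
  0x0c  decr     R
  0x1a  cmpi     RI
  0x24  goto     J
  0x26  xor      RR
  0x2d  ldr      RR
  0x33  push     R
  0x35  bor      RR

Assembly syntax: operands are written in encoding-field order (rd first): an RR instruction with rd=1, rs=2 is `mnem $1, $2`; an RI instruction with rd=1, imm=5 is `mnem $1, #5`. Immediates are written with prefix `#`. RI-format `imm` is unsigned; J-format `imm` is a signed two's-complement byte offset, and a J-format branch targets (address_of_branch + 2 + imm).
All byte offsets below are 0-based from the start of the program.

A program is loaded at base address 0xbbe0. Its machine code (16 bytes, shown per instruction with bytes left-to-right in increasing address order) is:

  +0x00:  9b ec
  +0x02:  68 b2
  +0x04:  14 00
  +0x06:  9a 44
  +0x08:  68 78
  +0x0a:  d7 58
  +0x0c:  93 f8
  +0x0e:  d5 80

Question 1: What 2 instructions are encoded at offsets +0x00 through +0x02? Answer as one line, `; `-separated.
xor $15, $11; cmpi $2, #50

+0x00: 9b ec ⇒ word 0x9bec (big)
  op=0x9bec>>10=0x26 ⇒ xor (RR)
  [9:6] rd=15 = $15
  [5:2] rs=11 = $11
+0x02: 68 b2 ⇒ word 0x68b2 (big)
  op=0x68b2>>10=0x1a ⇒ cmpi (RI)
  [9:6] rd=2 = $2
  [5:0] imm=50 = #50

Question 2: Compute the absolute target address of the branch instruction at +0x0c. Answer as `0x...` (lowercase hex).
0xbbe6

+0x0c: 93 f8 ⇒ word 0x93f8 (big)
  top 6b → 0x24 → goto [J]
  imm@[9:0]=0x3f8 (s10→-8) ⇒ #-8
  target = base 0xbbe0 + off 0x0c + 2 + imm -8 = 0xbbe6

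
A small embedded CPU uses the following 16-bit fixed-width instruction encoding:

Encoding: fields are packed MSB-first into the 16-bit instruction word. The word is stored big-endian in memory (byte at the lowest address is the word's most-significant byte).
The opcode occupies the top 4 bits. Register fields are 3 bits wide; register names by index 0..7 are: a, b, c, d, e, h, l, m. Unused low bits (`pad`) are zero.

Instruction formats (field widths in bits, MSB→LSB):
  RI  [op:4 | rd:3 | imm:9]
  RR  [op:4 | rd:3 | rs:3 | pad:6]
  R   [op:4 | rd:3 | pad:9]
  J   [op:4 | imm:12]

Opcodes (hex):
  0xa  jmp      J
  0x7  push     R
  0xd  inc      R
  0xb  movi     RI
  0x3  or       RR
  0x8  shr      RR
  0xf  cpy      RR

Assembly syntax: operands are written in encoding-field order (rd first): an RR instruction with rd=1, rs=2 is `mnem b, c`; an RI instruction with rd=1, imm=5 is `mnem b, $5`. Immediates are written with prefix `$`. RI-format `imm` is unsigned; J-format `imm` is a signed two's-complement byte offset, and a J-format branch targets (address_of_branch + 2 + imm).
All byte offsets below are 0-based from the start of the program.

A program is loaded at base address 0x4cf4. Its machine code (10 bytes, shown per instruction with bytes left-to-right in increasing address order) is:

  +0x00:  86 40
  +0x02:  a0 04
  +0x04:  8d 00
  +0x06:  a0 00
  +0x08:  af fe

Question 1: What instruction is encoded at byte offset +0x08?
jmp $-2

@+08  big-endian(af fe) = 0xaffe
  top 4b → 0xa → jmp [J]
  imm: (w>>0)&0xfff=0xffe (s12→-2) → $-2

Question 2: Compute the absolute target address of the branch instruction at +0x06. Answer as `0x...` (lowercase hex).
[06] a0 00 → 0xa000
  op=0xa000>>12=0xa ⇒ jmp (J)
  imm: (w>>0)&0xfff=0x0 → $0
  target = base 0x4cf4 + off 0x06 + 2 + imm 0 = 0x4cfc

0x4cfc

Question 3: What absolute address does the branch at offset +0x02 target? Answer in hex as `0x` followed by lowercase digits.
@+02  big-endian(a0 04) = 0xa004
  opcode bits[15:12]=0xa: jmp/J
  imm@[11:0]=0x4 ⇒ $4
  target = base 0x4cf4 + off 0x02 + 2 + imm 4 = 0x4cfc

0x4cfc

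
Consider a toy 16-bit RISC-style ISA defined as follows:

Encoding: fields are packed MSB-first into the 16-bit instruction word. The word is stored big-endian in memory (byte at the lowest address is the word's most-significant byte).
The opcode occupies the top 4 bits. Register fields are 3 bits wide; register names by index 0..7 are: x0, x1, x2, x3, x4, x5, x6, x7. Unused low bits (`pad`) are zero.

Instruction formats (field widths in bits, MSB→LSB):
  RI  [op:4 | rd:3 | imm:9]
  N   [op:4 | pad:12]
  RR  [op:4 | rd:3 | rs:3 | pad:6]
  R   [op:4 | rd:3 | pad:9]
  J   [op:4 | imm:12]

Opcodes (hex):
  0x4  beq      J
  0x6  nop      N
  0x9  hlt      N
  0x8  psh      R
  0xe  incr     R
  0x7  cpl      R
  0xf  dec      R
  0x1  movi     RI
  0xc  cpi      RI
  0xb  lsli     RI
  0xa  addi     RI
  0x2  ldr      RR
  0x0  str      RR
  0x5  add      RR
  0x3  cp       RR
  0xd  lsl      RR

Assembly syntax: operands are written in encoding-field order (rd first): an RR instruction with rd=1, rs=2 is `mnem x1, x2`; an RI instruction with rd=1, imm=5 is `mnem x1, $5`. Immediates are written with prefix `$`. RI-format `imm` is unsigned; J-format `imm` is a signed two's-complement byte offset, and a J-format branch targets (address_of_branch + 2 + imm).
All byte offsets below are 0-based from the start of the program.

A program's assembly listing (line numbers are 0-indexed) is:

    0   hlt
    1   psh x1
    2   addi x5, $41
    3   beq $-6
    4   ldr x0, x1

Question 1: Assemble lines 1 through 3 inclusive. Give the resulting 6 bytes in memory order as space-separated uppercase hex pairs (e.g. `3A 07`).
82 00 AA 29 4F FA

L1: psh op=0x8:4|rd=1:3|pad=0:9 ⇒ 0x8200 ⇒ big 82 00
L2: addi op=0xa:4|rd=5:3|imm=41:9 ⇒ 0xaa29 ⇒ big aa 29
L3: beq op=0x4:4|imm=-6:12 ⇒ 0x4ffa ⇒ big 4f fa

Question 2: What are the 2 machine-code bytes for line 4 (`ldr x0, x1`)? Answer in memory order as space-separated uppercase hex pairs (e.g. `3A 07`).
4. ldr fields op=0x2:4|rd=0:3|rs=1:3|pad=0:6 → word 2040h → 20 40

20 40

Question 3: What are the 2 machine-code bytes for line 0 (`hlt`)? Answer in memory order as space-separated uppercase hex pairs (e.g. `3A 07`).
90 00

0. hlt fields op=0x9:4|pad=0:12 → word 9000h → 90 00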